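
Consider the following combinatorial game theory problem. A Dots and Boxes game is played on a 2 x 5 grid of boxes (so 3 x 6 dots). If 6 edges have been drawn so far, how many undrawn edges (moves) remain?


Grid: 2 x 5 boxes, i.e. 3 rows and 6 columns of dots.
Horizontal edges: (rows + 1) * cols = 3 * 5 = 15
Vertical edges: rows * (cols + 1) = 2 * 6 = 12
Total edges: 15 + 12 = 27
Edges drawn: 6
Remaining: 27 - 6 = 21

21


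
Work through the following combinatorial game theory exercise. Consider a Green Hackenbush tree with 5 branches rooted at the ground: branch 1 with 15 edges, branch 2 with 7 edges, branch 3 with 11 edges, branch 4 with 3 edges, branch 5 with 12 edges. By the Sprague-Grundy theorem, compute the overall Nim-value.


The tree has 5 branches from the ground vertex.
In Green Hackenbush, the Nim-value of a simple path of length k is k.
Branch 1: length 15, Nim-value = 15
Branch 2: length 7, Nim-value = 7
Branch 3: length 11, Nim-value = 11
Branch 4: length 3, Nim-value = 3
Branch 5: length 12, Nim-value = 12
Total Nim-value = XOR of all branch values:
0 XOR 15 = 15
15 XOR 7 = 8
8 XOR 11 = 3
3 XOR 3 = 0
0 XOR 12 = 12
Nim-value of the tree = 12

12


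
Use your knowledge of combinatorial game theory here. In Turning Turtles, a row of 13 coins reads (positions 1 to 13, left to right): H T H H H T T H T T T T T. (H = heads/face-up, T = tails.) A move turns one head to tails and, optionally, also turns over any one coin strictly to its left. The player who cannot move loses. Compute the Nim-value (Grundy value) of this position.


Coins: H T H H H T T H T T T T T
Key fact: a single head at position k behaves exactly like a Nim heap of size k (turning it to T and optionally flipping a coin at j < k corresponds to moving the heap from k to j, or to 0), and heads combine as a disjunctive sum (two heads at the same place would cancel, matching j XOR j = 0). So the Nim-value is the XOR of the 1-indexed positions of the heads.
Face-up positions (1-indexed): [1, 3, 4, 5, 8]
XOR 0 with 1: 0 XOR 1 = 1
XOR 1 with 3: 1 XOR 3 = 2
XOR 2 with 4: 2 XOR 4 = 6
XOR 6 with 5: 6 XOR 5 = 3
XOR 3 with 8: 3 XOR 8 = 11
Nim-value = 11

11


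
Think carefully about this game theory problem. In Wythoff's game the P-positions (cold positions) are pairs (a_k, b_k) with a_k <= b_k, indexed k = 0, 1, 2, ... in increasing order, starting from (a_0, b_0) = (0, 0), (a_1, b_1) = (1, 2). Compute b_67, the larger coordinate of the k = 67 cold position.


By Wythoff's theorem, a_k = floor(k * phi) and b_k = floor(k * phi^2) = a_k + k, where phi = (1 + sqrt(5))/2 is the golden ratio.
phi = (1 + sqrt(5))/2 = 1.618034
phi^2 = phi + 1 = 2.618034
k = 67
k * phi^2 = 67 * 2.618034 = 175.408277
b_67 = floor(k * phi^2) = 175 (check: a_67 + k = 108 + 67 = 175)

175


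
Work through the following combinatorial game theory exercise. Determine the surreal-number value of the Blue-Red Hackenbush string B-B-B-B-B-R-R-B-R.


Edges (from ground): B-B-B-B-B-R-R-B-R
By Berlekamp's sign-expansion rule, a Blue-Red Hackenbush stalk has the value of the surreal number whose sign sequence is the edge sequence with B -> + and R -> -.
Sign sequence: +++++--+-
Trace the sign expansion in the surreal number tree, starting from 0:
Edge 1: B (sign +) -> bounds (0, +inf), value = 1
Edge 2: B (sign +) -> bounds (1, +inf), value = 2
Edge 3: B (sign +) -> bounds (2, +inf), value = 3
Edge 4: B (sign +) -> bounds (3, +inf), value = 4
Edge 5: B (sign +) -> bounds (4, +inf), value = 5
Edge 6: R (sign -) -> bounds (4, 5), value = 9/2
Edge 7: R (sign -) -> bounds (4, 9/2), value = 17/4
Edge 8: B (sign +) -> bounds (17/4, 9/2), value = 35/8
Edge 9: R (sign -) -> bounds (17/4, 35/8), value = 69/16
Game value = 69/16

69/16


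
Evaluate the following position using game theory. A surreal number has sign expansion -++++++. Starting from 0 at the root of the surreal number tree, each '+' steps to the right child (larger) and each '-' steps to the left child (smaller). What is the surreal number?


Sign expansion: -++++++
Rule: track bounds (lo, hi), initially (-inf, +inf). On '+', the current value becomes lo and we move to the simplest number in (value, hi): value + 1 if hi = +inf, otherwise the midpoint (value + hi)/2. On '-', the current value becomes hi and we move to value - 1 if lo = -inf, otherwise the midpoint (lo + value)/2.
Start at 0.
Step 1: sign = -, move left. Bounds: (-inf, 0). Value = -1
Step 2: sign = +, move right. Bounds: (-1, 0). Value = -1/2
Step 3: sign = +, move right. Bounds: (-1/2, 0). Value = -1/4
Step 4: sign = +, move right. Bounds: (-1/4, 0). Value = -1/8
Step 5: sign = +, move right. Bounds: (-1/8, 0). Value = -1/16
Step 6: sign = +, move right. Bounds: (-1/16, 0). Value = -1/32
Step 7: sign = +, move right. Bounds: (-1/32, 0). Value = -1/64
The surreal number with sign expansion -++++++ is -1/64.

-1/64


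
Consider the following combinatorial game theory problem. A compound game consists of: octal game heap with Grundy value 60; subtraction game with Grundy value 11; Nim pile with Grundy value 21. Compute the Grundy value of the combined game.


By the Sprague-Grundy theorem, the Grundy value of a sum of games is the XOR of individual Grundy values.
octal game heap: Grundy value = 60. Running XOR: 0 XOR 60 = 60
subtraction game: Grundy value = 11. Running XOR: 60 XOR 11 = 55
Nim pile: Grundy value = 21. Running XOR: 55 XOR 21 = 34
The combined Grundy value is 34.

34


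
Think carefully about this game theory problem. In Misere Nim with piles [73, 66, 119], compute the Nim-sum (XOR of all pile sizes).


We need the XOR (exclusive or) of all pile sizes.
After XOR-ing pile 1 (size 73): 0 XOR 73 = 73
After XOR-ing pile 2 (size 66): 73 XOR 66 = 11
After XOR-ing pile 3 (size 119): 11 XOR 119 = 124
The Nim-value of this position is 124.

124


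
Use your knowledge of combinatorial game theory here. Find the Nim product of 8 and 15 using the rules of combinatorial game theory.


Nim multiplication is bilinear over XOR: (u XOR v) * w = (u*w) XOR (v*w).
So we split each operand into its bit components and XOR the pairwise Nim products.
8 = 8 (as XOR of powers of 2).
15 = 1 + 2 + 4 + 8 (as XOR of powers of 2).
Using the standard Nim-product table on single bits:
  2*2 = 3,   2*4 = 8,   2*8 = 12,
  4*4 = 6,   4*8 = 11,  8*8 = 13,
and  1*x = x (identity), k*l = l*k (commutative).
Pairwise Nim products:
  8 * 1 = 8
  8 * 2 = 12
  8 * 4 = 11
  8 * 8 = 13
XOR them: 8 XOR 12 XOR 11 XOR 13 = 2.
Result: 8 * 15 = 2 (in Nim).

2


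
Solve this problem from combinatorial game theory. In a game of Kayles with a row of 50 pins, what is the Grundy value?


Kayles: a move removes 1 or 2 adjacent pins from a contiguous row.
Removing pins from a row of k leaves two independent rows (a, b) with a + b = k - 1 (one pin) or a + b = k - 2 (two pins); an end removal gives a = 0.
By Sprague-Grundy, G(k) = mex{ G(a) XOR G(b) } over all these splits. G(0) = 0.
G(1): splits (0,0):0^0=0 -> mex({0}) = 1
G(2): splits (0,1):0^1=1 (0,0):0^0=0 -> mex({0, 1}) = 2
G(3): splits (0,2):0^2=2 (1,1):1^1=0 (0,1):0^1=1 -> mex({0, 1, 2}) = 3
G(4): splits (0,3):0^3=3 (1,2):1^2=3 (0,2):0^2=2 (1,1):1^1=0 -> mex({0, 2, 3}) = 1
G(5): splits (0,4):0^1=1 (1,3):1^3=2 (2,2):2^2=0 (0,3):0^3=3 (1,2):1^2=3 -> mex({0, 1, 2, 3}) = 4
G(6) = mex({0, 1, 2, 4}) = 3
G(7) = mex({0, 1, 3, 4, 5}) = 2
G(8) = mex({0, 2, 3, 5, 6}) = 1
G(9) = mex({0, 1, 2, 3, 6, 7}) = 4
G(10) = mex({0, 1, 3, 4, 5, 7}) = 2
G(11) = mex({0, 1, 2, 3, 4, 5}) = 6
G(12) = mex({0, 1, 2, 3, 5, 6, 7}) = 4
G(13) = mex({0, 2, 3, 4, 6, 7}) = 1
G(14) = mex({0, 1, 4, 5, 6, 7}) = 2
G(15) = mex({0, 1, 2, 3, 4, 5, 6}) = 7
G(16) = mex({0, 2, 3, 5, 6, 7}) = 1
G(17) = mex({0, 1, 2, 3, 5, 6, 7}) = 4
G(18) = mex({0, 1, 2, 4, 5, 6}) = 3
G(19) = mex({0, 1, 3, 4, 5, 7}) = 2
G(20) = mex({0, 2, 3, 4, 5, 6, 7}) = 1
G(21) = mex({0, 1, 2, 3, 5, 6, 7}) = 4
G(22) = mex({0, 1, 2, 3, 4, 5, 7}) = 6
G(23) = mex({0, 1, 2, 3, 4, 5, 6}) = 7
G(24) = mex({0, 1, 2, 3, 5, 6, 7}) = 4
G(25) = mex({0, 2, 3, 4, 6, 7}) = 1
G(26) = mex({0, 1, 3, 4, 5, 6, 7}) = 2
G(27) = mex({0, 1, 2, 3, 4, 5, 6, 7}) = 8
G(28) = mex({0, 1, 2, 3, 4, 6, 7, 8}) = 5
G(29) = mex({0, 1, 2, 3, 5, 6, 7, 8, 9}) = 4
G(30) = mex({0, 1, 2, 3, 4, 5, 6, 9, 10}) = 7
G(31) = mex({0, 1, 3, 4, 5, 7, 10, 11}) = 2
G(32) = mex({0, 2, 3, 4, 5, 6, 7, 9, 11}) = 1
G(33) = mex({0, 1, 2, 3, 4, 5, 6, 7, 9, 12}) = 8
G(34) = mex({0, 1, 2, 3, 4, 5, 7, 8, 11, 12}) = 6
G(35) = mex({0, 1, 2, 3, 4, 5, 6, 8, 9, 10, 11}) = 7
G(36) = mex({0, 1, 2, 3, 5, 6, 7, 9, 10}) = 4
G(37) = mex({0, 2, 3, 4, 6, 7, 9, 10, 11, 12}) = 1
G(38) = mex({0, 1, 3, 4, 5, 6, 7, 9, 10, 11, 12}) = 2
G(39) = mex({0, 1, 2, 4, 5, 6, 7, 9, 10, 12, 14}) = 3
G(40) = mex({0, 2, 3, 4, 6, 7, 11, 12, 14}) = 1
G(41) = mex({0, 1, 2, 3, 5, 6, 7, 9, 10, 11, 12}) = 4
G(42) = mex({0, 1, 2, 3, 4, 5, 6, 9, 10}) = 7
G(43) = mex({0, 1, 3, 4, 5, 7, 9, 10, 12, 15}) = 2
G(44) = mex({0, 2, 3, 4, 5, 6, 7, 9, 10, 12, 15}) = 1
G(45) = mex({0, 1, 2, 3, 4, 5, 6, 7, 9, 10, 12, 14}) = 8
G(46) = mex({0, 1, 3, 4, 5, 7, 8, 11, 12, 14}) = 2
G(47) = mex({0, 1, 2, 3, 4, 5, 6, 8, 9, 10, 11, 12}) = 7
G(48) = mex({0, 1, 2, 3, 5, 6, 7, 9, 10}) = 4
G(49) = mex({0, 2, 3, 4, 6, 7, 9, 10, 11, 12, 15}) = 1
G(50) = mex({0, 1, 4, 5, 6, 7, 9, 11, 12, 14, 15}) = 2
Therefore G(50) = 2.

2


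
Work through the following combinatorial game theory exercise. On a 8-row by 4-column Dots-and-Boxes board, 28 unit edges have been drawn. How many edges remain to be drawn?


Grid: 8 x 4 boxes, i.e. 9 rows and 5 columns of dots.
Horizontal edges: (rows + 1) * cols = 9 * 4 = 36
Vertical edges: rows * (cols + 1) = 8 * 5 = 40
Total edges: 36 + 40 = 76
Edges drawn: 28
Remaining: 76 - 28 = 48

48


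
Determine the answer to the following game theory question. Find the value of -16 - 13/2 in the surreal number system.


x = -16, y = 13/2
Converting to common denominator: 2
x = -32/2, y = 13/2
x - y = -16 - 13/2 = -45/2

-45/2


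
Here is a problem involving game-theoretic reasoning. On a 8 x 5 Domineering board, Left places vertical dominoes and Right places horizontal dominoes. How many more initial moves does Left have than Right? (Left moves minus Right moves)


Board is 8 x 5 (rows x cols).
Left (vertical) placements: (rows-1) * cols = 7 * 5 = 35
Right (horizontal) placements: rows * (cols-1) = 8 * 4 = 32
Advantage = Left - Right = 35 - 32 = 3

3


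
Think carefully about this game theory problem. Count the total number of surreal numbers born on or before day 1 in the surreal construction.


Day 0: {|} = 0 is born. Count = 1.
Day n: the number of surreal numbers born by day n is 2^(n+1) - 1.
By day 0: 2^1 - 1 = 1
By day 1: 2^2 - 1 = 3
By day 1: 3 surreal numbers.

3


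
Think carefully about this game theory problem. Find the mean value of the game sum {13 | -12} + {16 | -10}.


G1 = {13 | -12}, G2 = {16 | -10}
Each is a switch {a | b} with numbers a > b; its mean value is (a + b)/2, and mean value is additive over game sums: m(G1 + G2) = m(G1) + m(G2).
Mean of G1 = (13 + (-12))/2 = 1/2 = 1/2
Mean of G2 = (16 + (-10))/2 = 6/2 = 3
Mean of G1 + G2 = 1/2 + 3 = 7/2

7/2


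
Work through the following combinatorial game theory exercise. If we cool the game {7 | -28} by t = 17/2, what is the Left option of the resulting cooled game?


Original game: {7 | -28} (a switch {a | b} with a > b).
Cooling by t (for t below the temperature (a - b)/2 = 35/2) taxes each move by t: {a | b} cooled by t is {a - t | b + t}.
Cooling amount: t = 17/2
Cooled Left option: 7 - 17/2 = -3/2
Cooled Right option: -28 + 17/2 = -39/2
Cooled game: {-3/2 | -39/2}
Left option = -3/2

-3/2


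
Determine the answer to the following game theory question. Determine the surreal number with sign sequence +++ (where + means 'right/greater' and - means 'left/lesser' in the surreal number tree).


Sign expansion: +++
Rule: track bounds (lo, hi), initially (-inf, +inf). On '+', the current value becomes lo and we move to the simplest number in (value, hi): value + 1 if hi = +inf, otherwise the midpoint (value + hi)/2. On '-', the current value becomes hi and we move to value - 1 if lo = -inf, otherwise the midpoint (lo + value)/2.
Start at 0.
Step 1: sign = +, move right. Bounds: (0, +inf). Value = 1
Step 2: sign = +, move right. Bounds: (1, +inf). Value = 2
Step 3: sign = +, move right. Bounds: (2, +inf). Value = 3
The surreal number with sign expansion +++ is 3.

3


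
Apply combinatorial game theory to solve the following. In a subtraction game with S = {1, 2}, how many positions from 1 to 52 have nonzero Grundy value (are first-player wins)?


Subtraction set S = {1, 2}, so G(n) = n mod 3.
G(n) = 0 when n is a multiple of 3.
Multiples of 3 in [1, 52]: 17
N-positions (nonzero Grundy) = 52 - 17 = 35

35


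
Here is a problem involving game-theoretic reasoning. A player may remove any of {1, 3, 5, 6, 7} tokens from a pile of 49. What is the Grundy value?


The subtraction set is S = {1, 3, 5, 6, 7}.
G(k) = mex{ G(k - s) : s in S, s <= k }. We compute iteratively: G(0) = 0.
G(1) = mex({0}) = 1
G(2) = mex({1}) = 0
G(3) = mex({0}) = 1
G(4) = mex({1}) = 0
G(5) = mex({0}) = 1
G(6) = mex({0, 1}) = 2
G(7) = mex({0, 1, 2}) = 3
G(8) = mex({0, 1, 3}) = 2
G(9) = mex({0, 1, 2}) = 3
G(10) = mex({0, 1, 3}) = 2
G(11) = mex({0, 1, 2}) = 3
G(12) = mex({1, 2, 3}) = 0
G(13) = mex({0, 2, 3}) = 1
G(14) = mex({1, 2, 3}) = 0
G(15) = mex({0, 2, 3}) = 1
G(16) = mex({1, 2, 3}) = 0
G(17) = mex({0, 2, 3}) = 1
G(18) = mex({0, 1, 3}) = 2
Observe that G(12)..G(18) = 0, 1, 0, 1, 0, 1, 2 repeats G(0)..G(6) = 0, 1, 0, 1, 0, 1, 2.
For k >= max(S) = 7, G(k) is determined by the previous 7 values G(k-7)..G(k-1); a window of 7 consecutive values has recurred shifted by 12, so by induction G(k + 12) = G(k) for all k >= 0: the sequence is periodic from the start with period 12.
One period: G(0..11) = 0, 1, 0, 1, 0, 1, 2, 3, 2, 3, 2, 3.
49 mod 12 = 1, so G(49) = G(1) = 1.

1


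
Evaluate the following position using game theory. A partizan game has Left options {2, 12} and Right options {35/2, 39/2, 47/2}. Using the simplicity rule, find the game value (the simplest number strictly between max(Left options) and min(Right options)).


Left options: {2, 12}, max = 12
Right options: {35/2, 39/2, 47/2}, min = 35/2
All options are numbers and max(Left) < min(Right), so by the simplicity theorem the value is the simplest (earliest-born) number strictly between 12 and 35/2.
Integers 13 through 17 all lie strictly between 12 and 35/2.
Among integers, the simplest (lowest birthday = smallest |n|; 0 is born on day 0, +-n on day n) is 13.
No non-integer in the interval can be simpler: if x is a non-integer in the interval, then floor(x) or ceil(x) also lies in the interval (the interval contains an integer), and both are proper prefixes of x's sign expansion, i.e. born earlier. So the game value is 13.
Game value = 13

13


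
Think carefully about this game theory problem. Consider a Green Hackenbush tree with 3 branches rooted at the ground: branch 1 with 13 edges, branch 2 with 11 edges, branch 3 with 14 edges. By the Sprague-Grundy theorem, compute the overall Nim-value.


The tree has 3 branches from the ground vertex.
In Green Hackenbush, the Nim-value of a simple path of length k is k.
Branch 1: length 13, Nim-value = 13
Branch 2: length 11, Nim-value = 11
Branch 3: length 14, Nim-value = 14
Total Nim-value = XOR of all branch values:
0 XOR 13 = 13
13 XOR 11 = 6
6 XOR 14 = 8
Nim-value of the tree = 8

8


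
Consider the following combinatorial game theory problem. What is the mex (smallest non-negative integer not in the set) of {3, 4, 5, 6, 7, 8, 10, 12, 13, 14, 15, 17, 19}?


Set = {3, 4, 5, 6, 7, 8, 10, 12, 13, 14, 15, 17, 19}
0 is NOT in the set. This is the mex.
mex = 0

0


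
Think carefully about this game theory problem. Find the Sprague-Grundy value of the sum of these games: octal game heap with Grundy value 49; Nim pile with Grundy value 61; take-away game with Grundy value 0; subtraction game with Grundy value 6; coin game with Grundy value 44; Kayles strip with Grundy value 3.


By the Sprague-Grundy theorem, the Grundy value of a sum of games is the XOR of individual Grundy values.
octal game heap: Grundy value = 49. Running XOR: 0 XOR 49 = 49
Nim pile: Grundy value = 61. Running XOR: 49 XOR 61 = 12
take-away game: Grundy value = 0. Running XOR: 12 XOR 0 = 12
subtraction game: Grundy value = 6. Running XOR: 12 XOR 6 = 10
coin game: Grundy value = 44. Running XOR: 10 XOR 44 = 38
Kayles strip: Grundy value = 3. Running XOR: 38 XOR 3 = 37
The combined Grundy value is 37.

37


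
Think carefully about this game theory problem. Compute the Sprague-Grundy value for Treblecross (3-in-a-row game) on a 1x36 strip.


Treblecross: place X on empty cells; 3-in-a-row wins.
Playing within two cells of an existing X lets the opponent win at once, so sensible play treats the cells i-2..i+2 around each X as dead. The player left with no safe cell loses, so this is a normal-play take-away game on strips of safe cells.
Placing X at cell i (0-indexed) of a strip of k safe cells leaves independent strips of sizes max(0, i-2) and max(0, k-i-3). Hence G(k) = mex{ G(max(0,i-2)) XOR G(max(0,k-i-3)) : 0 <= i < k }, with G(0) = 0.
G(1): splits (0,0):0^0=0 -> mex({0}) = 1
G(2): splits (0,0):0^0=0 -> mex({0}) = 1
G(3): splits (0,0):0^0=0 -> mex({0}) = 1
G(4): splits (0,1):0^1=1 (0,0):0^0=0 -> mex({0, 1}) = 2
G(5): splits (0,2):0^1=1 (0,1):0^1=1 (0,0):0^0=0 -> mex({0, 1}) = 2
G(6) = mex({1}) = 0
G(7) = mex({0, 1, 2}) = 3
G(8) = mex({0, 1, 2}) = 3
G(9) = mex({0, 2}) = 1
G(10) = mex({0, 2, 3}) = 1
G(11) = mex({0, 3}) = 1
G(12) = mex({1, 3}) = 0
G(13) = mex({0, 1, 2, 3}) = 4
G(14) = mex({0, 1, 2}) = 3
G(15) = mex({0, 1, 2}) = 3
G(16) = mex({0, 1, 2, 4}) = 3
G(17) = mex({0, 1, 3, 4}) = 2
G(18) = mex({0, 1, 3, 4}) = 2
G(19) = mex({0, 1, 3, 5}) = 2
G(20) = mex({0, 1, 2, 3, 5}) = 4
G(21) = mex({0, 1, 2, 3, 5}) = 4
G(22) = mex({1, 2, 6}) = 0
G(23) = mex({0, 1, 2, 3, 4, 6}) = 5
G(24) = mex({0, 1, 2, 3, 4}) = 5
G(25) = mex({0, 1, 3, 4, 7}) = 2
G(26) = mex({0, 1, 3, 4, 5, 7}) = 2
G(27) = mex({0, 1, 3, 5}) = 2
G(28) = mex({0, 1, 2, 5}) = 3
G(29) = mex({0, 1, 2, 4, 5, 6}) = 3
G(30) = mex({1, 2, 4, 6}) = 0
G(31) = mex({0, 1, 2, 3, 4, 6}) = 5
G(32) = mex({1, 2, 3, 4, 7}) = 0
G(33) = mex({0, 3, 7}) = 1
G(34) = mex({0, 2, 3, 5, 7}) = 1
G(35) = mex({0, 2, 3, 5, 6}) = 1
G(36) = mex({0, 1, 2, 5, 6}) = 3
Therefore G(36) = 3.

3


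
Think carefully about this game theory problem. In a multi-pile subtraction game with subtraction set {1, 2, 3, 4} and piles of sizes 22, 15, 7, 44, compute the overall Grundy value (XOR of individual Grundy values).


Subtraction set: {1, 2, 3, 4}
For this subtraction set, G(n) = n mod 5 (period = max + 1 = 5).
Pile 1 (size 22): G(22) = 22 mod 5 = 2
Pile 2 (size 15): G(15) = 15 mod 5 = 0
Pile 3 (size 7): G(7) = 7 mod 5 = 2
Pile 4 (size 44): G(44) = 44 mod 5 = 4
Total Grundy value = XOR of all: 2 XOR 0 XOR 2 XOR 4 = 4

4


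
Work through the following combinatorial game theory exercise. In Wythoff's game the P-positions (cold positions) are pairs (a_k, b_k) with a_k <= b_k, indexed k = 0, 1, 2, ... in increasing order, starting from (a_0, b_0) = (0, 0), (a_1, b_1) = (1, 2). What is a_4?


By Wythoff's theorem, a_k = floor(k * phi) and b_k = floor(k * phi^2) = a_k + k, where phi = (1 + sqrt(5))/2 is the golden ratio.
phi = (1 + sqrt(5))/2 = 1.618034
k = 4
k * phi = 4 * 1.618034 = 6.472136
a_4 = floor(k * phi) = 6

6


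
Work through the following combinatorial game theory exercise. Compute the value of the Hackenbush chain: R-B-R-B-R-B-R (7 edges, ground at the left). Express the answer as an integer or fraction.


Edges (from ground): R-B-R-B-R-B-R
By Berlekamp's sign-expansion rule, a Blue-Red Hackenbush stalk has the value of the surreal number whose sign sequence is the edge sequence with B -> + and R -> -.
Sign sequence: -+-+-+-
Trace the sign expansion in the surreal number tree, starting from 0:
Edge 1: R (sign -) -> bounds (-inf, 0), value = -1
Edge 2: B (sign +) -> bounds (-1, 0), value = -1/2
Edge 3: R (sign -) -> bounds (-1, -1/2), value = -3/4
Edge 4: B (sign +) -> bounds (-3/4, -1/2), value = -5/8
Edge 5: R (sign -) -> bounds (-3/4, -5/8), value = -11/16
Edge 6: B (sign +) -> bounds (-11/16, -5/8), value = -21/32
Edge 7: R (sign -) -> bounds (-11/16, -21/32), value = -43/64
Game value = -43/64

-43/64


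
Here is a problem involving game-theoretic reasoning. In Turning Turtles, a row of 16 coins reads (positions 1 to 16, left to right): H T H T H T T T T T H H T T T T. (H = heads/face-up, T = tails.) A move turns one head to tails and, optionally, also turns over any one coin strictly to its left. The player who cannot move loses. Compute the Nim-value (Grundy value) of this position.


Coins: H T H T H T T T T T H H T T T T
Key fact: a single head at position k behaves exactly like a Nim heap of size k (turning it to T and optionally flipping a coin at j < k corresponds to moving the heap from k to j, or to 0), and heads combine as a disjunctive sum (two heads at the same place would cancel, matching j XOR j = 0). So the Nim-value is the XOR of the 1-indexed positions of the heads.
Face-up positions (1-indexed): [1, 3, 5, 11, 12]
XOR 0 with 1: 0 XOR 1 = 1
XOR 1 with 3: 1 XOR 3 = 2
XOR 2 with 5: 2 XOR 5 = 7
XOR 7 with 11: 7 XOR 11 = 12
XOR 12 with 12: 12 XOR 12 = 0
Nim-value = 0

0


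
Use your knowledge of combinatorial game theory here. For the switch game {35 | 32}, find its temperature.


The game is {35 | 32}, a switch {a | b} with numbers a > b.
Cooling {a | b} by t gives {a - t | b + t}, which stops being hot when a - t = b + t, i.e. at t = (a - b)/2. So the temperature of a switch is (a - b)/2.
Temperature = (Left option - Right option) / 2
= (35 - (32)) / 2
= 3 / 2
= 3/2

3/2


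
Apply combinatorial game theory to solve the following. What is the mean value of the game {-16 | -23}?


Game = {-16 | -23}, a switch {a | b} with numbers a > b.
Its thermograph has left wall a - t and right wall b + t, which meet at t = (a - b)/2, where both equal (a + b)/2. So the mast (mean value) is at (a + b)/2.
Mean = (-16 + (-23))/2 = -39/2 = -39/2

-39/2


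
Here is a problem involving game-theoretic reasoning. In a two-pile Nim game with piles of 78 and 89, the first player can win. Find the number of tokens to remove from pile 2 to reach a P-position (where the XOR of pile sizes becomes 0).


Piles: 78 and 89
Current XOR: 78 XOR 89 = 23 (non-zero, so this is an N-position).
To make the XOR zero, we need to find a move that balances the piles.
For pile 2 (size 89): target = 89 XOR 23 = 78
We reduce pile 2 from 89 to 78.
Tokens removed: 89 - 78 = 11
Verification: 78 XOR 78 = 0

11


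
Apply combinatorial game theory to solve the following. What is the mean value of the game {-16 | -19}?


Game = {-16 | -19}, a switch {a | b} with numbers a > b.
Its thermograph has left wall a - t and right wall b + t, which meet at t = (a - b)/2, where both equal (a + b)/2. So the mast (mean value) is at (a + b)/2.
Mean = (-16 + (-19))/2 = -35/2 = -35/2

-35/2


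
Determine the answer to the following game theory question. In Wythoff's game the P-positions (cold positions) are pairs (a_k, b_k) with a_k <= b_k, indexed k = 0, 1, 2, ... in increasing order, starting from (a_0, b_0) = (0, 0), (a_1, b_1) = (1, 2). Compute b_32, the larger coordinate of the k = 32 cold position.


By Wythoff's theorem, a_k = floor(k * phi) and b_k = floor(k * phi^2) = a_k + k, where phi = (1 + sqrt(5))/2 is the golden ratio.
phi = (1 + sqrt(5))/2 = 1.618034
phi^2 = phi + 1 = 2.618034
k = 32
k * phi^2 = 32 * 2.618034 = 83.777088
b_32 = floor(k * phi^2) = 83 (check: a_32 + k = 51 + 32 = 83)

83


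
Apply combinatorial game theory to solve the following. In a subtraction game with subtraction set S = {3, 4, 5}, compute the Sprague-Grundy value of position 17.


The subtraction set is S = {3, 4, 5}.
G(k) = mex{ G(k - s) : s in S, s <= k }. We compute iteratively: G(0) = 0.
G(1) = mex({}) = 0
G(2) = mex({}) = 0
G(3) = mex({0}) = 1
G(4) = mex({0}) = 1
G(5) = mex({0}) = 1
G(6) = mex({0, 1}) = 2
G(7) = mex({0, 1}) = 2
G(8) = mex({1}) = 0
G(9) = mex({1, 2}) = 0
G(10) = mex({1, 2}) = 0
G(11) = mex({0, 2}) = 1
G(12) = mex({0, 2}) = 1
Observe that G(8)..G(12) = 0, 0, 0, 1, 1 repeats G(0)..G(4) = 0, 0, 0, 1, 1.
For k >= max(S) = 5, G(k) is determined by the previous 5 values G(k-5)..G(k-1); a window of 5 consecutive values has recurred shifted by 8, so by induction G(k + 8) = G(k) for all k >= 0: the sequence is periodic from the start with period 8.
One period: G(0..7) = 0, 0, 0, 1, 1, 1, 2, 2.
17 mod 8 = 1, so G(17) = G(1) = 0.

0


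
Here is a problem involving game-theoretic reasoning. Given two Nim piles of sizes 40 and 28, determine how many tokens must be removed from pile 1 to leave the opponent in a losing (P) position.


Piles: 40 and 28
Current XOR: 40 XOR 28 = 52 (non-zero, so this is an N-position).
To make the XOR zero, we need to find a move that balances the piles.
For pile 1 (size 40): target = 40 XOR 52 = 28
We reduce pile 1 from 40 to 28.
Tokens removed: 40 - 28 = 12
Verification: 28 XOR 28 = 0

12


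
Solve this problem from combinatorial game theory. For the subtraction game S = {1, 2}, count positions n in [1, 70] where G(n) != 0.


Subtraction set S = {1, 2}, so G(n) = n mod 3.
G(n) = 0 when n is a multiple of 3.
Multiples of 3 in [1, 70]: 23
N-positions (nonzero Grundy) = 70 - 23 = 47

47


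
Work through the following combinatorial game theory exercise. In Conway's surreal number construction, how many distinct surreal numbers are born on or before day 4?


Day 0: {|} = 0 is born. Count = 1.
Day n: the number of surreal numbers born by day n is 2^(n+1) - 1.
By day 0: 2^1 - 1 = 1
By day 1: 2^2 - 1 = 3
By day 2: 2^3 - 1 = 7
By day 3: 2^4 - 1 = 15
By day 4: 2^5 - 1 = 31
By day 4: 31 surreal numbers.

31


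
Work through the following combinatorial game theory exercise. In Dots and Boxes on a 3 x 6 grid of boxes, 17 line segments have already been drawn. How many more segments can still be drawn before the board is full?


Grid: 3 x 6 boxes, i.e. 4 rows and 7 columns of dots.
Horizontal edges: (rows + 1) * cols = 4 * 6 = 24
Vertical edges: rows * (cols + 1) = 3 * 7 = 21
Total edges: 24 + 21 = 45
Edges drawn: 17
Remaining: 45 - 17 = 28

28


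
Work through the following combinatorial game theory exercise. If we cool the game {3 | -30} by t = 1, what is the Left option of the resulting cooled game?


Original game: {3 | -30} (a switch {a | b} with a > b).
Cooling by t (for t below the temperature (a - b)/2 = 33/2) taxes each move by t: {a | b} cooled by t is {a - t | b + t}.
Cooling amount: t = 1
Cooled Left option: 3 - 1 = 2
Cooled Right option: -30 + 1 = -29
Cooled game: {2 | -29}
Left option = 2

2


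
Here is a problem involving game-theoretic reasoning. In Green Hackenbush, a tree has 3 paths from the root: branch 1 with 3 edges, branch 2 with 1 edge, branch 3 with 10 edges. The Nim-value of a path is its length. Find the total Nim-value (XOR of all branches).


The tree has 3 branches from the ground vertex.
In Green Hackenbush, the Nim-value of a simple path of length k is k.
Branch 1: length 3, Nim-value = 3
Branch 2: length 1, Nim-value = 1
Branch 3: length 10, Nim-value = 10
Total Nim-value = XOR of all branch values:
0 XOR 3 = 3
3 XOR 1 = 2
2 XOR 10 = 8
Nim-value of the tree = 8

8


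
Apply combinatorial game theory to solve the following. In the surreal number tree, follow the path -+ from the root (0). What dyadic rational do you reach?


Sign expansion: -+
Rule: track bounds (lo, hi), initially (-inf, +inf). On '+', the current value becomes lo and we move to the simplest number in (value, hi): value + 1 if hi = +inf, otherwise the midpoint (value + hi)/2. On '-', the current value becomes hi and we move to value - 1 if lo = -inf, otherwise the midpoint (lo + value)/2.
Start at 0.
Step 1: sign = -, move left. Bounds: (-inf, 0). Value = -1
Step 2: sign = +, move right. Bounds: (-1, 0). Value = -1/2
The surreal number with sign expansion -+ is -1/2.

-1/2


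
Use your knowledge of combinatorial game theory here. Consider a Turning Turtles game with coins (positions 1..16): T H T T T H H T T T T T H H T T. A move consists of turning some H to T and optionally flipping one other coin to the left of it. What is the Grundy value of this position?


Coins: T H T T T H H T T T T T H H T T
Key fact: a single head at position k behaves exactly like a Nim heap of size k (turning it to T and optionally flipping a coin at j < k corresponds to moving the heap from k to j, or to 0), and heads combine as a disjunctive sum (two heads at the same place would cancel, matching j XOR j = 0). So the Nim-value is the XOR of the 1-indexed positions of the heads.
Face-up positions (1-indexed): [2, 6, 7, 13, 14]
XOR 0 with 2: 0 XOR 2 = 2
XOR 2 with 6: 2 XOR 6 = 4
XOR 4 with 7: 4 XOR 7 = 3
XOR 3 with 13: 3 XOR 13 = 14
XOR 14 with 14: 14 XOR 14 = 0
Nim-value = 0

0


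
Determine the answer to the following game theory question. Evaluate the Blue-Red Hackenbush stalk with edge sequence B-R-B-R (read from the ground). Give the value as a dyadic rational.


Edges (from ground): B-R-B-R
By Berlekamp's sign-expansion rule, a Blue-Red Hackenbush stalk has the value of the surreal number whose sign sequence is the edge sequence with B -> + and R -> -.
Sign sequence: +-+-
Trace the sign expansion in the surreal number tree, starting from 0:
Edge 1: B (sign +) -> bounds (0, +inf), value = 1
Edge 2: R (sign -) -> bounds (0, 1), value = 1/2
Edge 3: B (sign +) -> bounds (1/2, 1), value = 3/4
Edge 4: R (sign -) -> bounds (1/2, 3/4), value = 5/8
Game value = 5/8

5/8


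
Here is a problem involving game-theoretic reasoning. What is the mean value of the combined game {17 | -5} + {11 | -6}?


G1 = {17 | -5}, G2 = {11 | -6}
Each is a switch {a | b} with numbers a > b; its mean value is (a + b)/2, and mean value is additive over game sums: m(G1 + G2) = m(G1) + m(G2).
Mean of G1 = (17 + (-5))/2 = 12/2 = 6
Mean of G2 = (11 + (-6))/2 = 5/2 = 5/2
Mean of G1 + G2 = 6 + 5/2 = 17/2

17/2


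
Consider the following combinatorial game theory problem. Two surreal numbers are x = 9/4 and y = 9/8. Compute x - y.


x = 9/4, y = 9/8
Converting to common denominator: 8
x = 18/8, y = 9/8
x - y = 9/4 - 9/8 = 9/8

9/8


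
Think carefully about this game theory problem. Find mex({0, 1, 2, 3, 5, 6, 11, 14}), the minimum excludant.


Set = {0, 1, 2, 3, 5, 6, 11, 14}
0 is in the set.
1 is in the set.
2 is in the set.
3 is in the set.
4 is NOT in the set. This is the mex.
mex = 4

4


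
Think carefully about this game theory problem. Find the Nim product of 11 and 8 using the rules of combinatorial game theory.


Nim multiplication is bilinear over XOR: (u XOR v) * w = (u*w) XOR (v*w).
So we split each operand into its bit components and XOR the pairwise Nim products.
11 = 1 + 2 + 8 (as XOR of powers of 2).
8 = 8 (as XOR of powers of 2).
Using the standard Nim-product table on single bits:
  2*2 = 3,   2*4 = 8,   2*8 = 12,
  4*4 = 6,   4*8 = 11,  8*8 = 13,
and  1*x = x (identity), k*l = l*k (commutative).
Pairwise Nim products:
  1 * 8 = 8
  2 * 8 = 12
  8 * 8 = 13
XOR them: 8 XOR 12 XOR 13 = 9.
Result: 11 * 8 = 9 (in Nim).

9


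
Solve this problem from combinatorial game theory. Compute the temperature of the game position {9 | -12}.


The game is {9 | -12}, a switch {a | b} with numbers a > b.
Cooling {a | b} by t gives {a - t | b + t}, which stops being hot when a - t = b + t, i.e. at t = (a - b)/2. So the temperature of a switch is (a - b)/2.
Temperature = (Left option - Right option) / 2
= (9 - (-12)) / 2
= 21 / 2
= 21/2

21/2


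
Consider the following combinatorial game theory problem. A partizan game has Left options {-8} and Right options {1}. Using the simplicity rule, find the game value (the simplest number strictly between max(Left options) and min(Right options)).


Left options: {-8}, max = -8
Right options: {1}, min = 1
All options are numbers and max(Left) < min(Right), so by the simplicity theorem the value is the simplest (earliest-born) number strictly between -8 and 1.
Integers -7 through 0 all lie strictly between -8 and 1.
Among integers, the simplest (lowest birthday = smallest |n|; 0 is born on day 0, +-n on day n) is 0.
No non-integer in the interval can be simpler: if x is a non-integer in the interval, then floor(x) or ceil(x) also lies in the interval (the interval contains an integer), and both are proper prefixes of x's sign expansion, i.e. born earlier. So the game value is 0.
Game value = 0

0


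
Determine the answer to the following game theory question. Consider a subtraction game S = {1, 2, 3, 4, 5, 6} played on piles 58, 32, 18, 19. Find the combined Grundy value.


Subtraction set: {1, 2, 3, 4, 5, 6}
For this subtraction set, G(n) = n mod 7 (period = max + 1 = 7).
Pile 1 (size 58): G(58) = 58 mod 7 = 2
Pile 2 (size 32): G(32) = 32 mod 7 = 4
Pile 3 (size 18): G(18) = 18 mod 7 = 4
Pile 4 (size 19): G(19) = 19 mod 7 = 5
Total Grundy value = XOR of all: 2 XOR 4 XOR 4 XOR 5 = 7

7


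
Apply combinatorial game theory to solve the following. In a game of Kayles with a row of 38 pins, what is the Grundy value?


Kayles: a move removes 1 or 2 adjacent pins from a contiguous row.
Removing pins from a row of k leaves two independent rows (a, b) with a + b = k - 1 (one pin) or a + b = k - 2 (two pins); an end removal gives a = 0.
By Sprague-Grundy, G(k) = mex{ G(a) XOR G(b) } over all these splits. G(0) = 0.
G(1): splits (0,0):0^0=0 -> mex({0}) = 1
G(2): splits (0,1):0^1=1 (0,0):0^0=0 -> mex({0, 1}) = 2
G(3): splits (0,2):0^2=2 (1,1):1^1=0 (0,1):0^1=1 -> mex({0, 1, 2}) = 3
G(4): splits (0,3):0^3=3 (1,2):1^2=3 (0,2):0^2=2 (1,1):1^1=0 -> mex({0, 2, 3}) = 1
G(5): splits (0,4):0^1=1 (1,3):1^3=2 (2,2):2^2=0 (0,3):0^3=3 (1,2):1^2=3 -> mex({0, 1, 2, 3}) = 4
G(6) = mex({0, 1, 2, 4}) = 3
G(7) = mex({0, 1, 3, 4, 5}) = 2
G(8) = mex({0, 2, 3, 5, 6}) = 1
G(9) = mex({0, 1, 2, 3, 6, 7}) = 4
G(10) = mex({0, 1, 3, 4, 5, 7}) = 2
G(11) = mex({0, 1, 2, 3, 4, 5}) = 6
G(12) = mex({0, 1, 2, 3, 5, 6, 7}) = 4
G(13) = mex({0, 2, 3, 4, 6, 7}) = 1
G(14) = mex({0, 1, 4, 5, 6, 7}) = 2
G(15) = mex({0, 1, 2, 3, 4, 5, 6}) = 7
G(16) = mex({0, 2, 3, 5, 6, 7}) = 1
G(17) = mex({0, 1, 2, 3, 5, 6, 7}) = 4
G(18) = mex({0, 1, 2, 4, 5, 6}) = 3
G(19) = mex({0, 1, 3, 4, 5, 7}) = 2
G(20) = mex({0, 2, 3, 4, 5, 6, 7}) = 1
G(21) = mex({0, 1, 2, 3, 5, 6, 7}) = 4
G(22) = mex({0, 1, 2, 3, 4, 5, 7}) = 6
G(23) = mex({0, 1, 2, 3, 4, 5, 6}) = 7
G(24) = mex({0, 1, 2, 3, 5, 6, 7}) = 4
G(25) = mex({0, 2, 3, 4, 6, 7}) = 1
G(26) = mex({0, 1, 3, 4, 5, 6, 7}) = 2
G(27) = mex({0, 1, 2, 3, 4, 5, 6, 7}) = 8
G(28) = mex({0, 1, 2, 3, 4, 6, 7, 8}) = 5
G(29) = mex({0, 1, 2, 3, 5, 6, 7, 8, 9}) = 4
G(30) = mex({0, 1, 2, 3, 4, 5, 6, 9, 10}) = 7
G(31) = mex({0, 1, 3, 4, 5, 7, 10, 11}) = 2
G(32) = mex({0, 2, 3, 4, 5, 6, 7, 9, 11}) = 1
G(33) = mex({0, 1, 2, 3, 4, 5, 6, 7, 9, 12}) = 8
G(34) = mex({0, 1, 2, 3, 4, 5, 7, 8, 11, 12}) = 6
G(35) = mex({0, 1, 2, 3, 4, 5, 6, 8, 9, 10, 11}) = 7
G(36) = mex({0, 1, 2, 3, 5, 6, 7, 9, 10}) = 4
G(37) = mex({0, 2, 3, 4, 6, 7, 9, 10, 11, 12}) = 1
G(38) = mex({0, 1, 3, 4, 5, 6, 7, 9, 10, 11, 12}) = 2
Therefore G(38) = 2.

2


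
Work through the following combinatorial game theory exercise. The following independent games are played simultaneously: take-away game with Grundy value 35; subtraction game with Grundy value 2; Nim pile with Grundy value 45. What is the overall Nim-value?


By the Sprague-Grundy theorem, the Grundy value of a sum of games is the XOR of individual Grundy values.
take-away game: Grundy value = 35. Running XOR: 0 XOR 35 = 35
subtraction game: Grundy value = 2. Running XOR: 35 XOR 2 = 33
Nim pile: Grundy value = 45. Running XOR: 33 XOR 45 = 12
The combined Grundy value is 12.

12


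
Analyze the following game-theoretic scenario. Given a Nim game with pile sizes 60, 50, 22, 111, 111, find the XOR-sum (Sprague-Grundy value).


We need the XOR (exclusive or) of all pile sizes.
After XOR-ing pile 1 (size 60): 0 XOR 60 = 60
After XOR-ing pile 2 (size 50): 60 XOR 50 = 14
After XOR-ing pile 3 (size 22): 14 XOR 22 = 24
After XOR-ing pile 4 (size 111): 24 XOR 111 = 119
After XOR-ing pile 5 (size 111): 119 XOR 111 = 24
The Nim-value of this position is 24.

24


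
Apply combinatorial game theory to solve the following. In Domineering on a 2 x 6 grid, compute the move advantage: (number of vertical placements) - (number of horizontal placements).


Board is 2 x 6 (rows x cols).
Left (vertical) placements: (rows-1) * cols = 1 * 6 = 6
Right (horizontal) placements: rows * (cols-1) = 2 * 5 = 10
Advantage = Left - Right = 6 - 10 = -4

-4


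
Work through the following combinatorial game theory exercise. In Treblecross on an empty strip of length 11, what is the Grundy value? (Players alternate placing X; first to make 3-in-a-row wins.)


Treblecross: place X on empty cells; 3-in-a-row wins.
Playing within two cells of an existing X lets the opponent win at once, so sensible play treats the cells i-2..i+2 around each X as dead. The player left with no safe cell loses, so this is a normal-play take-away game on strips of safe cells.
Placing X at cell i (0-indexed) of a strip of k safe cells leaves independent strips of sizes max(0, i-2) and max(0, k-i-3). Hence G(k) = mex{ G(max(0,i-2)) XOR G(max(0,k-i-3)) : 0 <= i < k }, with G(0) = 0.
G(1): splits (0,0):0^0=0 -> mex({0}) = 1
G(2): splits (0,0):0^0=0 -> mex({0}) = 1
G(3): splits (0,0):0^0=0 -> mex({0}) = 1
G(4): splits (0,1):0^1=1 (0,0):0^0=0 -> mex({0, 1}) = 2
G(5): splits (0,2):0^1=1 (0,1):0^1=1 (0,0):0^0=0 -> mex({0, 1}) = 2
G(6) = mex({1}) = 0
G(7) = mex({0, 1, 2}) = 3
G(8) = mex({0, 1, 2}) = 3
G(9) = mex({0, 2}) = 1
G(10) = mex({0, 2, 3}) = 1
G(11) = mex({0, 3}) = 1
Therefore G(11) = 1.

1


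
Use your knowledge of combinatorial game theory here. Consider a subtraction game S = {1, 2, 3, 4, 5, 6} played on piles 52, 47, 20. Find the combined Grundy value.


Subtraction set: {1, 2, 3, 4, 5, 6}
For this subtraction set, G(n) = n mod 7 (period = max + 1 = 7).
Pile 1 (size 52): G(52) = 52 mod 7 = 3
Pile 2 (size 47): G(47) = 47 mod 7 = 5
Pile 3 (size 20): G(20) = 20 mod 7 = 6
Total Grundy value = XOR of all: 3 XOR 5 XOR 6 = 0

0


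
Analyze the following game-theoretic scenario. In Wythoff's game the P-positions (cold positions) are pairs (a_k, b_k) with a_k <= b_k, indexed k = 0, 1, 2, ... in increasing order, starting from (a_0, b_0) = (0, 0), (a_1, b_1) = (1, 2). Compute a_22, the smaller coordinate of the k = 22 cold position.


By Wythoff's theorem, a_k = floor(k * phi) and b_k = floor(k * phi^2) = a_k + k, where phi = (1 + sqrt(5))/2 is the golden ratio.
phi = (1 + sqrt(5))/2 = 1.618034
k = 22
k * phi = 22 * 1.618034 = 35.596748
a_22 = floor(k * phi) = 35

35


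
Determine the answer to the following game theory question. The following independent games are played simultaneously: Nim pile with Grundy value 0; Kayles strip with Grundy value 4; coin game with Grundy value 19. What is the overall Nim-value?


By the Sprague-Grundy theorem, the Grundy value of a sum of games is the XOR of individual Grundy values.
Nim pile: Grundy value = 0. Running XOR: 0 XOR 0 = 0
Kayles strip: Grundy value = 4. Running XOR: 0 XOR 4 = 4
coin game: Grundy value = 19. Running XOR: 4 XOR 19 = 23
The combined Grundy value is 23.

23


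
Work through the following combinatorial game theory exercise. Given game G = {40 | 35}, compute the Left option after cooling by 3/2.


Original game: {40 | 35} (a switch {a | b} with a > b).
Cooling by t (for t below the temperature (a - b)/2 = 5/2) taxes each move by t: {a | b} cooled by t is {a - t | b + t}.
Cooling amount: t = 3/2
Cooled Left option: 40 - 3/2 = 77/2
Cooled Right option: 35 + 3/2 = 73/2
Cooled game: {77/2 | 73/2}
Left option = 77/2

77/2


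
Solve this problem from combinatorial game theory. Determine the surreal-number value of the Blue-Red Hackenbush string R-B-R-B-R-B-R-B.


Edges (from ground): R-B-R-B-R-B-R-B
By Berlekamp's sign-expansion rule, a Blue-Red Hackenbush stalk has the value of the surreal number whose sign sequence is the edge sequence with B -> + and R -> -.
Sign sequence: -+-+-+-+
Trace the sign expansion in the surreal number tree, starting from 0:
Edge 1: R (sign -) -> bounds (-inf, 0), value = -1
Edge 2: B (sign +) -> bounds (-1, 0), value = -1/2
Edge 3: R (sign -) -> bounds (-1, -1/2), value = -3/4
Edge 4: B (sign +) -> bounds (-3/4, -1/2), value = -5/8
Edge 5: R (sign -) -> bounds (-3/4, -5/8), value = -11/16
Edge 6: B (sign +) -> bounds (-11/16, -5/8), value = -21/32
Edge 7: R (sign -) -> bounds (-11/16, -21/32), value = -43/64
Edge 8: B (sign +) -> bounds (-43/64, -21/32), value = -85/128
Game value = -85/128

-85/128
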